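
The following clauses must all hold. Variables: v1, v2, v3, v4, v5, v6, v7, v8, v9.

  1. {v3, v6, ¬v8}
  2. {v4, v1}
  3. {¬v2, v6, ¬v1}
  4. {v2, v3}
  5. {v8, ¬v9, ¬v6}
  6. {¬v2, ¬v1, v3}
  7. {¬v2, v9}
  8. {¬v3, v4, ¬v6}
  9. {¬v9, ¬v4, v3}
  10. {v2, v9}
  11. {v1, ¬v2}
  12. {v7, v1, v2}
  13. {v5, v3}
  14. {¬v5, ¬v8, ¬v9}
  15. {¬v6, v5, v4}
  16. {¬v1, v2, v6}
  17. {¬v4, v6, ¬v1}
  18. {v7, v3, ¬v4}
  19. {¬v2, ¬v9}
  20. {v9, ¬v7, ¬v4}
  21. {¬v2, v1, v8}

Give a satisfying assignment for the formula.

v1 = F  v2 = F  v3 = T  v4 = T  v5 = F  v6 = T  v7 = T  v8 = T  v9 = T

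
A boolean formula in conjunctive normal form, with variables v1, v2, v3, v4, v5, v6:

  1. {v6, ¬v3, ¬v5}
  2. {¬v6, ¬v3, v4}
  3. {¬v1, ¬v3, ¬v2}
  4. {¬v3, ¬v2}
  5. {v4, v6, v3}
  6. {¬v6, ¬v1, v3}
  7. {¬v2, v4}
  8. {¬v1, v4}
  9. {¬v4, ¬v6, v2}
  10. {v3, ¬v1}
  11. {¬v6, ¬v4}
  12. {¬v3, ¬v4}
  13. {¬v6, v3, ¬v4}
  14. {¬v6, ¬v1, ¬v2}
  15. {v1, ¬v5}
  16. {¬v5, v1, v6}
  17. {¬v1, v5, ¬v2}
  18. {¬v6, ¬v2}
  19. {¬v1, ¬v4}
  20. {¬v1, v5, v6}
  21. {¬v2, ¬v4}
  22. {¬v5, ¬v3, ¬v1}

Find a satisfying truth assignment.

v1 = F, v2 = F, v3 = F, v4 = T, v5 = F, v6 = F

Branch on v1: take v1 = False.
  then v5 is forced to False.
Branch on v2: take v2 = False.
Set v3 = False and propagate.
The remaining clauses are satisfied by v4 = True, v6 = False.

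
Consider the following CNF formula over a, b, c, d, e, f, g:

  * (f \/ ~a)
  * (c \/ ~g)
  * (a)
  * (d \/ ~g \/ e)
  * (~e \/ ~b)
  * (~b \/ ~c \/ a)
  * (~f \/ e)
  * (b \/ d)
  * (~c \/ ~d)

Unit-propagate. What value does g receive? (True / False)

(a) stands alone — a = True.
(f \/ ~a) with a = True leaves only f, so f = True.
From (~f \/ e) and f = True: e = True.
(~e \/ ~b) with e = True leaves only ~b, so b = False.
(b \/ d) with b = False leaves only d, so d = True.
From (~d \/ ~c) and d = True: c = False.
(c \/ ~g) with c = False leaves only ~g, so g = False.

False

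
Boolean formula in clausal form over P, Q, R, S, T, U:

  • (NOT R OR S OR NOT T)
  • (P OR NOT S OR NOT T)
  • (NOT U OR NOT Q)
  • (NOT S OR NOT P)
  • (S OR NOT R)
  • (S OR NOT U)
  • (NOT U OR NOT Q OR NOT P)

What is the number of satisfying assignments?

14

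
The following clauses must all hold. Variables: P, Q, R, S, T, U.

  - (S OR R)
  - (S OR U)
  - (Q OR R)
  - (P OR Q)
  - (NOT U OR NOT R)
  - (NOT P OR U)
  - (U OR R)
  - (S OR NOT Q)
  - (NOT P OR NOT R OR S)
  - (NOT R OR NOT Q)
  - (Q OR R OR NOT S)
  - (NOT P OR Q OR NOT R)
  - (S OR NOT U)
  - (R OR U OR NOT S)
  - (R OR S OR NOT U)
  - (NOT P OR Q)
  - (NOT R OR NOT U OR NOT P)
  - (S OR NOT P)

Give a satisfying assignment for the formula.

Set P = False and propagate.
  then Q is forced to True.
  then S is forced to True.
  then R is forced to False.
  then U is forced to True.
T is now unconstrained; take T = False.

P = False, Q = True, R = False, S = True, T = False, U = True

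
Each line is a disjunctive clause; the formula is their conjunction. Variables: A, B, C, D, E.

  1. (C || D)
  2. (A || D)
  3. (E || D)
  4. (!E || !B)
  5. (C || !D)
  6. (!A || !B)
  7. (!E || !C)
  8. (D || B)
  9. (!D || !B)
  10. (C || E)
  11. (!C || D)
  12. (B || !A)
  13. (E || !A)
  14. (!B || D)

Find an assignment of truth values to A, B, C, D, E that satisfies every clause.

A = F  B = F  C = T  D = T  E = F

Check each clause:
  1. (C || D) — C is true.
  2. (A || D) — D is true.
  3. (D || E) — D is true.
  4. (!B || !E) — !E is true.
  5. (!D || C) — C is true.
  6. (!B || !A) — !A is true.
  7. (!E || !C) — !E is true.
  8. (D || B) — D is true.
  9. (!B || !D) — !B is true.
  10. (E || C) — C is true.
  11. (!C || D) — D is true.
  12. (!A || B) — !A is true.
  13. (E || !A) — !A is true.
  14. (!B || D) — D is true.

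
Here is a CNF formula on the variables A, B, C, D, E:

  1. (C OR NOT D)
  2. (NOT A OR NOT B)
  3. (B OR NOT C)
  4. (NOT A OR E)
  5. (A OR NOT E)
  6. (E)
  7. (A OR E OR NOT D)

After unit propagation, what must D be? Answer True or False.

(E) is a unit clause: E = True.
(NOT E OR A): since E = True, the clause reduces to (A). A = True.
In (NOT A OR NOT B), NOT A is now false; NOT B must hold, so B = False.
From (B OR NOT C) and B = False: C = False.
From (NOT D OR C) and C = False: D = False.

False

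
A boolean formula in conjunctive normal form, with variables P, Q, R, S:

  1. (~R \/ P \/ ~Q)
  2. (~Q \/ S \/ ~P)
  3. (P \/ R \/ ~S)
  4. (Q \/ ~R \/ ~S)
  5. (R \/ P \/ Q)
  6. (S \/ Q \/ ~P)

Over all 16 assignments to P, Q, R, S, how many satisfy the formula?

5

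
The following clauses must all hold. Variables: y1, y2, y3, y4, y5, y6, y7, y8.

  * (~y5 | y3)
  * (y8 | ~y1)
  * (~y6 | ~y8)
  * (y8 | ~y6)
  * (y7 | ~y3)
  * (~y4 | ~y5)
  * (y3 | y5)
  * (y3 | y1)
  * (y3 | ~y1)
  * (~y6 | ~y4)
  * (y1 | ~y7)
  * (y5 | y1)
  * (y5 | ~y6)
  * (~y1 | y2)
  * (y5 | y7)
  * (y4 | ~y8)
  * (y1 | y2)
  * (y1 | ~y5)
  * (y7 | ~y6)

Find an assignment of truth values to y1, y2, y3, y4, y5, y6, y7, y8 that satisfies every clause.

y2 occurs only positively in the remaining clauses — set y2 = True.
y6 occurs only negated in the remaining clauses — set y6 = False.
Branch on y1: take y1 = True.
  then y8 is forced to True.
  then y3 is forced to True.
  then y7 is forced to True.
  then y4 is forced to True.
  then y5 is forced to False.
Every clause has at least one true literal under this assignment.
Check each clause:
  1. (y3 | ~y5) — y3 is true.
  2. (y8 | ~y1) — y8 is true.
  3. (~y6 | ~y8) — ~y6 is true.
  4. (y8 | ~y6) — y8 is true.
  5. (~y3 | y7) — y7 is true.
  6. (~y5 | ~y4) — ~y5 is true.
  7. (y5 | y3) — y3 is true.
  8. (y3 | y1) — y1 is true.
  9. (~y1 | y3) — y3 is true.
  10. (~y6 | ~y4) — ~y6 is true.
  11. (y1 | ~y7) — y1 is true.
  12. (y1 | y5) — y1 is true.
  13. (~y6 | y5) — ~y6 is true.
  14. (~y1 | y2) — y2 is true.
  15. (y7 | y5) — y7 is true.
  16. (~y8 | y4) — y4 is true.
  17. (y1 | y2) — y1 is true.
  18. (y1 | ~y5) — y1 is true.
  19. (~y6 | y7) — ~y6 is true.

y1=True  y2=True  y3=True  y4=True  y5=False  y6=False  y7=True  y8=True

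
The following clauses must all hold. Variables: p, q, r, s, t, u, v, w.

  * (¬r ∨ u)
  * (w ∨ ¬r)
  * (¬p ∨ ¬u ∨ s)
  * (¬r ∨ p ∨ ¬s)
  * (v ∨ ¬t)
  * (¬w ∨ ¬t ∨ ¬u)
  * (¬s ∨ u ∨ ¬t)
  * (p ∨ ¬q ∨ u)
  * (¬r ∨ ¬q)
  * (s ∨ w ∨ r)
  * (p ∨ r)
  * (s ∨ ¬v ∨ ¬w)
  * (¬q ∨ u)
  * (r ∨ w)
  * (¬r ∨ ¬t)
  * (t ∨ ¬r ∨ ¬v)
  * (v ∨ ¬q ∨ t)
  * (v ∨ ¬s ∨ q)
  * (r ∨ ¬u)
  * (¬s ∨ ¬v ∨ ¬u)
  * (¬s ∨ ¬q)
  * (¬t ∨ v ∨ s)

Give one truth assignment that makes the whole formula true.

p=True, q=False, r=False, s=True, t=False, u=False, v=True, w=True

Branch on p: take p = True.
Try q = False.
Branch on r: take r = False.
  then w is forced to True.
  then u is forced to False.
For the remaining variables, s = True, t = False, v = True works.
Every clause has at least one true literal under this assignment.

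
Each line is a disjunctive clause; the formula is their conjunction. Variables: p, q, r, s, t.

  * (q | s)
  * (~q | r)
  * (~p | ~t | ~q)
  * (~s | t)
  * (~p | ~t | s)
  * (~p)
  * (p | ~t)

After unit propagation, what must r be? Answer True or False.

(~p) stands alone — p = False.
(p | ~t): since p = False, the clause reduces to (~t). t = False.
From (t | ~s) and t = False: s = False.
From (q | s) and s = False: q = True.
From (r | ~q) and q = True: r = True.

True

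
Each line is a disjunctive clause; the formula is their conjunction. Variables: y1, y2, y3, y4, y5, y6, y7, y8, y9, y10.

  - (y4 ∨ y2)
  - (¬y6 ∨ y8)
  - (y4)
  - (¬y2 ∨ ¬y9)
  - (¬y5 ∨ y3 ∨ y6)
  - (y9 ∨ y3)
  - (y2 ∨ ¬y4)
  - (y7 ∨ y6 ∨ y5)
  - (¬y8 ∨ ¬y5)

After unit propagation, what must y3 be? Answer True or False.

True

Unit clause (y4) sets y4 = True.
From (¬y4 ∨ y2) and y4 = True: y2 = True.
From (¬y9 ∨ ¬y2) and y2 = True: y9 = False.
(y3 ∨ y9) with y9 = False leaves only y3, so y3 = True.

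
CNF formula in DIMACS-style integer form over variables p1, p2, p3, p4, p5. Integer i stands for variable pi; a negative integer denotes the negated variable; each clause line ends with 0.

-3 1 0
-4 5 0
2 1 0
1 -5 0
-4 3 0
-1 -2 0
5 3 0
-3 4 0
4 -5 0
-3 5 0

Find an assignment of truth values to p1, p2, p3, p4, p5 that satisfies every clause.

Set p1 = True and propagate.
  then p2 is forced to False.
For the remaining variables, p3 = True, p4 = True, p5 = True works.
Every clause has at least one true literal under this assignment.

p1 = True  p2 = False  p3 = True  p4 = True  p5 = True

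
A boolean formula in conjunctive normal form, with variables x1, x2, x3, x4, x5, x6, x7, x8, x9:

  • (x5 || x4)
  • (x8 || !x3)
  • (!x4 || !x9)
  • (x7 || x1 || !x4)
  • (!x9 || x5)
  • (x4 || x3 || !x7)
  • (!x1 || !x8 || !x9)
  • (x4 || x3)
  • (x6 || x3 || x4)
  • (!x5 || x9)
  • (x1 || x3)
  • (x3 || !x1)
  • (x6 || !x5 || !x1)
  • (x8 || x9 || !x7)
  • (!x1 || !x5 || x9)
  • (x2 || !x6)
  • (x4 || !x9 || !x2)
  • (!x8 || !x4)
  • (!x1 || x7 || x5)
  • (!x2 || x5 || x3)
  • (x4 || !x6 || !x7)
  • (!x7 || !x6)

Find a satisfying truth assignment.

x1 = F, x2 = F, x3 = T, x4 = F, x5 = T, x6 = F, x7 = F, x8 = T, x9 = T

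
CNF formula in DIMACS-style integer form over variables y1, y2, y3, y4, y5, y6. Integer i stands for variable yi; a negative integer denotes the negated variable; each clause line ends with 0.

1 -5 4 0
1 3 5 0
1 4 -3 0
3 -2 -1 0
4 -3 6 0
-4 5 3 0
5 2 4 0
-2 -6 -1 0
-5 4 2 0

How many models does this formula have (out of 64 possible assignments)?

20

Split on y4, then y1.
  y4=T, y1=T: 8 of the 16 assignments to (y2,y3,y5,y6) work.
  y4=T, y1=F: y2, y6 free; 3 ways for (y3,y5) × 2^2 = 12.
  y4=F, y1=T: no assignment works — 0.
  y4=F, y1=F: a clause becomes empty — 0.
Total: 8 + 12 + 0 + 0 = 20.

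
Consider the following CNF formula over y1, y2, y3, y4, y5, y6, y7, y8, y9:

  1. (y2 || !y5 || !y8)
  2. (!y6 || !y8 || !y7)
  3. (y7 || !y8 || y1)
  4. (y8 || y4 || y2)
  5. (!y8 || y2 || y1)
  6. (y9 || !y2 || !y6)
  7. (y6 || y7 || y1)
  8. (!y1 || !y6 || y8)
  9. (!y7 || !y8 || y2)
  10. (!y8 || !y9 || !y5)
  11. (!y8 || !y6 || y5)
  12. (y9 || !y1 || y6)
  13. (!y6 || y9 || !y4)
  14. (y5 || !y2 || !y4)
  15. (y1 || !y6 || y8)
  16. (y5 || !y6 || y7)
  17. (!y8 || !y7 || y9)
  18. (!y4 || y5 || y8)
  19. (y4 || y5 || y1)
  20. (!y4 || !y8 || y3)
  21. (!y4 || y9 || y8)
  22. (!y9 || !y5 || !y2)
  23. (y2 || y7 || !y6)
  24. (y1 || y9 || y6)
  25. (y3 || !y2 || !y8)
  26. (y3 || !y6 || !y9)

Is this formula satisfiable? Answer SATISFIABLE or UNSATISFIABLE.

SATISFIABLE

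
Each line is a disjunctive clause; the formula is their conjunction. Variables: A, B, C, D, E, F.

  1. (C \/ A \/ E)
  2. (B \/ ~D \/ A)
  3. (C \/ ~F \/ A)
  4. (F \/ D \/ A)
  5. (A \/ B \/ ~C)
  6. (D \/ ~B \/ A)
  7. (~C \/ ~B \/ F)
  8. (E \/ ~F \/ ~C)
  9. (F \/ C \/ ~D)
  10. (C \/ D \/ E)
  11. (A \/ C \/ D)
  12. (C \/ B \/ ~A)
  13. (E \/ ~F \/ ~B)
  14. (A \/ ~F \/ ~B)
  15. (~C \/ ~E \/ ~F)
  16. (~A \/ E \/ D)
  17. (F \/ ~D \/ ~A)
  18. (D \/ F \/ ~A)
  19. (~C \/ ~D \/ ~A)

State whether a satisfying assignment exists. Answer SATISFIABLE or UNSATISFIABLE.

SATISFIABLE

Set A = True and propagate.
The remaining clauses are satisfied by B = True, C = False, D = False, E = True, F = True.
Every clause has at least one true literal under this assignment.
So A=T  B=T  C=F  D=F  E=T  F=T is a satisfying assignment.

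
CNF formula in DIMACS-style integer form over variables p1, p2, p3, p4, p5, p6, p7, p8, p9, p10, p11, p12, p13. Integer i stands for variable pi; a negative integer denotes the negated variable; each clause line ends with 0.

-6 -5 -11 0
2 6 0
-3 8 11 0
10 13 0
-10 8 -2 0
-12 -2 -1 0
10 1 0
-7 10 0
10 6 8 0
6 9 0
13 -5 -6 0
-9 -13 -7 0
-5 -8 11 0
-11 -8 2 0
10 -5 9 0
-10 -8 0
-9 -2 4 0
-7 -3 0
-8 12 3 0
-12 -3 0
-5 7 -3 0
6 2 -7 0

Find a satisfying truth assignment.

p5 occurs only negated in the remaining clauses — set p5 = False.
Try p1 = True.
Set p2 = False and propagate.
  then p6 is forced to True.
Set p3 = False and propagate.
The remaining clauses are satisfied by p4 = False, p7 = True, p8 = False, p9 = False, p10 = True, p11 = False, p12 = False, p13 = False.

p1=True, p2=False, p3=False, p4=False, p5=False, p6=True, p7=True, p8=False, p9=False, p10=True, p11=False, p12=False, p13=False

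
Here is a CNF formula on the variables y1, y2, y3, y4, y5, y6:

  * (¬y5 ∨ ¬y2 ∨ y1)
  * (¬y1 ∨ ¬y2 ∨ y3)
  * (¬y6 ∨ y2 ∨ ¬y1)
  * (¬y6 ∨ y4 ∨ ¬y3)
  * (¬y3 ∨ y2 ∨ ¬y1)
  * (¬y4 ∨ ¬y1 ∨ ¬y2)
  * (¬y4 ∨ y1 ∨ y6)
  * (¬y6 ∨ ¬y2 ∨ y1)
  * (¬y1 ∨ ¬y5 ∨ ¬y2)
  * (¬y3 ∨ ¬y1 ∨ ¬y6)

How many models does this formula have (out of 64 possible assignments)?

17

Case analysis on y1 and y2:
  y1=1, y2=1: remaining (y3,y4,y5,y6) ∈ {(1,0,0,0)} — 1.
  y1=1, y2=0: remaining (y3,y4,y5,y6) ∈ {(0,0,0,0); (0,0,1,0); (0,1,0,0); (0,1,1,0)} — 4.
  y1=0, y2=1: remaining (y3,y4,y5,y6) ∈ {(0,0,0,0); (1,0,0,0)} — 2.
  y1=0, y2=0: y5 free; 5 ways for (y3,y4,y6) × 2^1 = 10.
Total: 1 + 4 + 2 + 10 = 17.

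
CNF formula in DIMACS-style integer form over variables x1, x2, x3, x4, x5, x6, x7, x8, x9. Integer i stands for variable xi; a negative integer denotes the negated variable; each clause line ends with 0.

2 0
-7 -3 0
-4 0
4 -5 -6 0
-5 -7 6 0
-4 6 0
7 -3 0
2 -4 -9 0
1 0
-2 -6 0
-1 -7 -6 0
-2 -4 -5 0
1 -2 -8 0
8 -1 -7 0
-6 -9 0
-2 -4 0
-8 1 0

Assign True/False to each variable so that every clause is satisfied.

(x2) is a unit clause, so x2 = True.
Unit propagation: (¬x4) forces x4 = False.
Unit propagation: (x1) forces x1 = True.
The clause (¬x6) is unit: x6 must be False.
x3 occurs only negated in the remaining clauses — set x3 = False.
Pure literal: x5 appears only negated; assign x5 = False.
Branch on x7: take x7 = True.
  then x8 is forced to True.
x9 is now unconstrained; take x9 = False.

x1=True, x2=True, x3=False, x4=False, x5=False, x6=False, x7=True, x8=True, x9=False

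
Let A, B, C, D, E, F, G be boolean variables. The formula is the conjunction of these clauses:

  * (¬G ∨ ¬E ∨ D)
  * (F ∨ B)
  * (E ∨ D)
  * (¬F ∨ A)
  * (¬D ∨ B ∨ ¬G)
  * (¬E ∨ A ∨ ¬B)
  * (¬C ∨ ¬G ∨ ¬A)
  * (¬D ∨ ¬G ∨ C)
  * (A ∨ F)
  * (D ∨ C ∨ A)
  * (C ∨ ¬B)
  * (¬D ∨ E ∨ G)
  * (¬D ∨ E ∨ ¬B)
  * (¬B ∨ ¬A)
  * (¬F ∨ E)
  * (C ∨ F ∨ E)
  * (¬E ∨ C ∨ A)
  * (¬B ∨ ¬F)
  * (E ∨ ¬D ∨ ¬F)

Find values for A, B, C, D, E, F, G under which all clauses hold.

Set A = True and propagate.
  then B is forced to False.
  then F is forced to True.
  then E is forced to True.
Set C = False and propagate.
The remaining clauses are satisfied by D = False, G = False.
Every clause has at least one true literal under this assignment.

A=T, B=F, C=F, D=F, E=T, F=T, G=F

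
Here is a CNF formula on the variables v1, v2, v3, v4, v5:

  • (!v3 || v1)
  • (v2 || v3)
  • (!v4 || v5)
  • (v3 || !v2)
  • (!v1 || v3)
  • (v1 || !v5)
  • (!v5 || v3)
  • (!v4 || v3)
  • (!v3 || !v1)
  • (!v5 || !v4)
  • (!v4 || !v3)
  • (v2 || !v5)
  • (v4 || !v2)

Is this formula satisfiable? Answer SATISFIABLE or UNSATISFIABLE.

UNSATISFIABLE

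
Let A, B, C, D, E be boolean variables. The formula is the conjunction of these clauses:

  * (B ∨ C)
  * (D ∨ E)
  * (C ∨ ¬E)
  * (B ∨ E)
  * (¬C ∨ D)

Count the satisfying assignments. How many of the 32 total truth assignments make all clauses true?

8

Case analysis on C and E:
  C=1, E=1: remaining (A,B,D) ∈ {(0,0,1); (0,1,1); (1,0,1); (1,1,1)} — 4.
  C=1, E=0: remaining (A,B,D) ∈ {(0,1,1); (1,1,1)} — 2.
  C=0, E=1: a clause becomes empty — 0.
  C=0, E=0: remaining (A,B,D) ∈ {(0,1,1); (1,1,1)} — 2.
Total: 4 + 2 + 0 + 2 = 8.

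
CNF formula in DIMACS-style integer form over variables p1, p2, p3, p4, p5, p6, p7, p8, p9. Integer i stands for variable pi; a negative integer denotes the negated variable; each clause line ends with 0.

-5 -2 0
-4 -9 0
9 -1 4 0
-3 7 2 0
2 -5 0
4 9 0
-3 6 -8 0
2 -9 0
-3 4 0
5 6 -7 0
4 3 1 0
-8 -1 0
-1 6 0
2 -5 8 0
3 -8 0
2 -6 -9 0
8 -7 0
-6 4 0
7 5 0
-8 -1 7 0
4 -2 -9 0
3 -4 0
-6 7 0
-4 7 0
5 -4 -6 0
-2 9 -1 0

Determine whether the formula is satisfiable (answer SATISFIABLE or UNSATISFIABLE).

UNSATISFIABLE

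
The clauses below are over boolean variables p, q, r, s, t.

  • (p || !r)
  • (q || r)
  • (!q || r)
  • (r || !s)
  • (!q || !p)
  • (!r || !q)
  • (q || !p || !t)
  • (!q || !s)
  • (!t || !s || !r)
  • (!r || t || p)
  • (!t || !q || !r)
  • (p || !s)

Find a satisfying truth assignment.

p = True, q = False, r = True, s = True, t = False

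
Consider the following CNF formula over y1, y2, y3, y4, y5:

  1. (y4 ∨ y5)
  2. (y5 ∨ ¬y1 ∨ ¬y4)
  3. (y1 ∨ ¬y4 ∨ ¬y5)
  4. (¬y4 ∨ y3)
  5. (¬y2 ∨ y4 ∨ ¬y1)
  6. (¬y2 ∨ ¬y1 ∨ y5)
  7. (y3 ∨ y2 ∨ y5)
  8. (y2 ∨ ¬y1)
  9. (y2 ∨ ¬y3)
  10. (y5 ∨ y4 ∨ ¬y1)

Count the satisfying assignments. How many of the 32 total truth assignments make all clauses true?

5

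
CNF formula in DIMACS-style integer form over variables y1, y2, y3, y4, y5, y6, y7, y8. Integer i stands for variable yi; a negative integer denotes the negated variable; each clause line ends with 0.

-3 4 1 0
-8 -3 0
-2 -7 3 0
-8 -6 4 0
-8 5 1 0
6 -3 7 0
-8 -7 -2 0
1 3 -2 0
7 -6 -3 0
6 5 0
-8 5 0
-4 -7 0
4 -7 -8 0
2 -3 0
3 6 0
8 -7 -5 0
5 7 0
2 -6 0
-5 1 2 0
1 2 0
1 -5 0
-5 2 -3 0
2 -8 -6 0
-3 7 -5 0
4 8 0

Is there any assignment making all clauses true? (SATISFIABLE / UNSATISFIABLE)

y1 occurs only positively in the remaining clauses — set y1 = True.
Set y2 = True and propagate.
The remaining clauses are satisfied by y3 = False, y4 = True, y5 = True, y6 = True, y7 = False, y8 = True.
So y1 = True, y2 = True, y3 = False, y4 = True, y5 = True, y6 = True, y7 = False, y8 = True is a satisfying assignment.

SATISFIABLE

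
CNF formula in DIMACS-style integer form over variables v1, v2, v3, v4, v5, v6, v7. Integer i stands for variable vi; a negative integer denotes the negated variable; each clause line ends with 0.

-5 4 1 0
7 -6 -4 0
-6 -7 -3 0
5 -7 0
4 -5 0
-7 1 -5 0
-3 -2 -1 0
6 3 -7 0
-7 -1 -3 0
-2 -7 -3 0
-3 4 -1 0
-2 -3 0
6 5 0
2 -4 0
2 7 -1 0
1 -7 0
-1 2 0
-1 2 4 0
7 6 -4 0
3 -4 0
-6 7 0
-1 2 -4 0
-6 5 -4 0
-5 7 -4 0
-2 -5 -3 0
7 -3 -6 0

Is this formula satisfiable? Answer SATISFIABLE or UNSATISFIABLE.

UNSATISFIABLE

v7 = True:
  propagation gives v5=True, v4=True, v1=True, v3=False; an empty clause results — contradiction.
v7 = False:
  propagation gives v6=False, v5=True, v4=True; an empty clause results — contradiction.
Every branch closes, so no satisfying assignment exists.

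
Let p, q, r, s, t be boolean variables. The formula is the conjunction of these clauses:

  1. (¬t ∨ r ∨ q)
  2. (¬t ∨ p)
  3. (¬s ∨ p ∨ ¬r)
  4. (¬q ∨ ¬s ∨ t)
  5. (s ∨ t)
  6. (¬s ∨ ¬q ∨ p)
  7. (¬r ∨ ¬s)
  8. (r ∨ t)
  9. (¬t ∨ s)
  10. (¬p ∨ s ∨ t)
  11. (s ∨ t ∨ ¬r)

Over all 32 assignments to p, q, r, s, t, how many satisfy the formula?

1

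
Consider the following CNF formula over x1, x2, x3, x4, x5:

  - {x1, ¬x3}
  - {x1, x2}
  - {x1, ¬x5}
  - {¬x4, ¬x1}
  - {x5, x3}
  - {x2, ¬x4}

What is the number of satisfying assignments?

The models are:
  x1=1 x2=0 x3=0 x4=0 x5=1
  x1=1 x2=0 x3=1 x4=0 x5=0
  x1=1 x2=0 x3=1 x4=0 x5=1
  x1=1 x2=1 x3=0 x4=0 x5=1
  x1=1 x2=1 x3=1 x4=0 x5=0
  x1=1 x2=1 x3=1 x4=0 x5=1
That's 6 in total.

6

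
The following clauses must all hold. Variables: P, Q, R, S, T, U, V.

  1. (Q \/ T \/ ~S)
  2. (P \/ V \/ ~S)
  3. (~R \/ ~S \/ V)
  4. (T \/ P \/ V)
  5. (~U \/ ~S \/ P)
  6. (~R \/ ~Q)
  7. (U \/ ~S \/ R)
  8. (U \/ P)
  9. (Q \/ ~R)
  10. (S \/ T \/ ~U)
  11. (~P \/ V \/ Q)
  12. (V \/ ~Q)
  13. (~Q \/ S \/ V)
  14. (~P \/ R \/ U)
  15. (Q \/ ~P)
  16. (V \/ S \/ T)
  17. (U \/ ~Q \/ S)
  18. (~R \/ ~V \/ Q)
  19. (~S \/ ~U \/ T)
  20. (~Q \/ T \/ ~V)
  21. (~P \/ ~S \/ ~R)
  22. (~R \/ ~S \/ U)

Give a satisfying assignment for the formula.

P=F  Q=F  R=F  S=F  T=T  U=T  V=T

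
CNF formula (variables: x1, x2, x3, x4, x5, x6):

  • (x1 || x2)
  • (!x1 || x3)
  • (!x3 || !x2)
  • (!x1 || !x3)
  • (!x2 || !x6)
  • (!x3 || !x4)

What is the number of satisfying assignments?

Satisfying assignments:
  x1=F x2=T x3=F x4=F x5=F x6=F
  x1=F x2=T x3=F x4=F x5=T x6=F
  x1=F x2=T x3=F x4=T x5=F x6=F
  x1=F x2=T x3=F x4=T x5=T x6=F
Count: 4.

4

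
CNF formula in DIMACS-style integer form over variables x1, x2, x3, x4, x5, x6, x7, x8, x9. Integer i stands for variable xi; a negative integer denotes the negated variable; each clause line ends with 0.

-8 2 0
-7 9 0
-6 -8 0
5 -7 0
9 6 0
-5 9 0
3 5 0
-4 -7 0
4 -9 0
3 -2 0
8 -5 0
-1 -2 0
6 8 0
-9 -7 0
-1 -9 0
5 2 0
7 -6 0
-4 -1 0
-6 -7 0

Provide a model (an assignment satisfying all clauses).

x1=0, x2=1, x3=1, x4=1, x5=1, x6=0, x7=0, x8=1, x9=1

x1 occurs only negated in the remaining clauses — set x1 = False.
x3 occurs only positively in the remaining clauses — set x3 = True.
Set x2 = True and propagate.
Set x4 = True and propagate.
  then x7 is forced to False.
  then x6 is forced to False.
  then x9 is forced to True.
  then x8 is forced to True.
x5 is now unconstrained; take x5 = True.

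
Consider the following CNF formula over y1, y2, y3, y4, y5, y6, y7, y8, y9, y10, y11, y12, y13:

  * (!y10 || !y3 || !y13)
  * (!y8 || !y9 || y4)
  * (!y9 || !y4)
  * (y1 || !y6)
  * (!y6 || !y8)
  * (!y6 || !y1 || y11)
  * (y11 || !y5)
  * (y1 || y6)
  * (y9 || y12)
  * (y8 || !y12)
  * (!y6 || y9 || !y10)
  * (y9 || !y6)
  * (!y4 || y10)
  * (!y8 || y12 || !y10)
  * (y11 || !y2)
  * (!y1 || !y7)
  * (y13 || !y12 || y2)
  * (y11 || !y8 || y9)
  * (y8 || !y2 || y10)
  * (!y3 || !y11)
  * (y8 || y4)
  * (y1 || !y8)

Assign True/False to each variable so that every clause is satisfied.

y3 occurs only negated in the remaining clauses — set y3 = False.
Pure literal: y5 appears only negated; assign y5 = False.
Branch on y1: take y1 = True.
  then y7 is forced to False.
Branch on y2: take y2 = True.
  then y11 is forced to True.
For the remaining variables, y4 = True, y6 = False, y8 = True, y9 = False, y10 = True, y12 = True, y13 = False works.

y1 = True, y2 = True, y3 = False, y4 = True, y5 = False, y6 = False, y7 = False, y8 = True, y9 = False, y10 = True, y11 = True, y12 = True, y13 = False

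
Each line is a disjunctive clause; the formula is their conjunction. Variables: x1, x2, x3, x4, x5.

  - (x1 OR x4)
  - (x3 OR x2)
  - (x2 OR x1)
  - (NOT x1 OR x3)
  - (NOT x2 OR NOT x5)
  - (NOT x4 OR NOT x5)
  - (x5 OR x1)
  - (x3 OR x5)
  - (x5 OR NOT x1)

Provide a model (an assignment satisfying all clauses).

x1=True, x2=False, x3=True, x4=False, x5=True

Pure literal: x3 appears only positively; assign x3 = True.
Try x1 = True.
  then x5 is forced to True.
  then x2 is forced to False.
  then x4 is forced to False.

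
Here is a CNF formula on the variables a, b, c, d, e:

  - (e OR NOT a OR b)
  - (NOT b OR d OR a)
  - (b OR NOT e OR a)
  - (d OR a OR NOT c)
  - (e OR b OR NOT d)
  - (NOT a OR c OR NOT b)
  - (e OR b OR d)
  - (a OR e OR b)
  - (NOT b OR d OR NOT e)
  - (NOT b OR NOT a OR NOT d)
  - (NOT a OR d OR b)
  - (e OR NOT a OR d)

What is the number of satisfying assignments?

6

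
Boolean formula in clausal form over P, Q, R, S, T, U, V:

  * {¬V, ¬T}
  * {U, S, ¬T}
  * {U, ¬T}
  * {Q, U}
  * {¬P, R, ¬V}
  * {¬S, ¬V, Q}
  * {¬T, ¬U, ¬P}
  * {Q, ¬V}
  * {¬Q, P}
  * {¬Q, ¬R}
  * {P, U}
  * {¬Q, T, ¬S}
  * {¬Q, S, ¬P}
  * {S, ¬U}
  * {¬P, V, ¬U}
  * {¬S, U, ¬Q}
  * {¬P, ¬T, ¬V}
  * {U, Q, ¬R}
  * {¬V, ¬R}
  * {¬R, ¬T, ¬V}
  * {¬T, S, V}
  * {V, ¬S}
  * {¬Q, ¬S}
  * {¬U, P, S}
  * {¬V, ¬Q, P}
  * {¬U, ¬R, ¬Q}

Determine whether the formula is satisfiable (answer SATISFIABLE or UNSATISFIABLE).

UNSATISFIABLE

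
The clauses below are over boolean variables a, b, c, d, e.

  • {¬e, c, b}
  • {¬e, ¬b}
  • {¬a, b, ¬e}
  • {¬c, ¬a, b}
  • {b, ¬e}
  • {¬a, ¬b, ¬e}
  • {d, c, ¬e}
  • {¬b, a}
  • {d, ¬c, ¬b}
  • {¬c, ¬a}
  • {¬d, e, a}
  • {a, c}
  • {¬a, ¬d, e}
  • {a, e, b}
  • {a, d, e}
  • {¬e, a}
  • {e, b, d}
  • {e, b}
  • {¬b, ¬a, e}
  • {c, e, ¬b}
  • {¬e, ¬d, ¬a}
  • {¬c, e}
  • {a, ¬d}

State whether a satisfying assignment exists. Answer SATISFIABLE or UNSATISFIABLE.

UNSATISFIABLE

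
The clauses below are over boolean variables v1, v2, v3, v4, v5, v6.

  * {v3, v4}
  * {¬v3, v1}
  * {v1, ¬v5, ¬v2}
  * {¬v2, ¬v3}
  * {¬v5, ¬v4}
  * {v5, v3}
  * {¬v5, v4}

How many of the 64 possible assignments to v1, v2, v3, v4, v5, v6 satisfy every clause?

4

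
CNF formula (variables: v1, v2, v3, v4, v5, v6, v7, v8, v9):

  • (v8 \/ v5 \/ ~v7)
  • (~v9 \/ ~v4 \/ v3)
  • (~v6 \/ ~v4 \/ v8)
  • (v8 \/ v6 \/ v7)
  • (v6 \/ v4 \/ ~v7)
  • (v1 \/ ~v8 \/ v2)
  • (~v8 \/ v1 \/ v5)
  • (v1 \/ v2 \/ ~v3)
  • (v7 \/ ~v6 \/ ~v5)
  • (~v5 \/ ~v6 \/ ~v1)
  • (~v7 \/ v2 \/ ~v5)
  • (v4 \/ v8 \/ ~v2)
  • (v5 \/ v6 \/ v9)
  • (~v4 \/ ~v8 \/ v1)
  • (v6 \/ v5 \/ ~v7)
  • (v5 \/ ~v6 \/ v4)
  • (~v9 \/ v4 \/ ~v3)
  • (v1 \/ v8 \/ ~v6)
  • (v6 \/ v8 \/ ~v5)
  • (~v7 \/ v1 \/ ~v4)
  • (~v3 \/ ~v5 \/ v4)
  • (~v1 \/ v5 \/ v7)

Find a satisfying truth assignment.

Try v1 = True.
The remaining clauses are satisfied by v2 = True, v3 = False, v4 = False, v5 = True, v6 = False, v7 = False, v8 = True, v9 = False.
Every clause has at least one true literal under this assignment.

v1=1, v2=1, v3=0, v4=0, v5=1, v6=0, v7=0, v8=1, v9=0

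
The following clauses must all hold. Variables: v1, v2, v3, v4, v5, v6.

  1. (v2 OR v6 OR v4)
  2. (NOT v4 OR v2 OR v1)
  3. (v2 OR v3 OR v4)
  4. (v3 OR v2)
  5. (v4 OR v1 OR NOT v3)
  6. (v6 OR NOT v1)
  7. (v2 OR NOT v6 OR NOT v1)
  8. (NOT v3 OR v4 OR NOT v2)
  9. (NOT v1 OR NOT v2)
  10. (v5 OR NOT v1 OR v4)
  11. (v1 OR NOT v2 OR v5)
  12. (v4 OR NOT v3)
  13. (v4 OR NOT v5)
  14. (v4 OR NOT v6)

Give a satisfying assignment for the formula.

v1=F, v2=T, v3=T, v4=T, v5=T, v6=F

Check each clause:
  1. (v4 OR v2 OR v6) — v2 is true.
  2. (v1 OR NOT v4 OR v2) — v2 is true.
  3. (v2 OR v3 OR v4) — v2 is true.
  4. (v2 OR v3) — v2 is true.
  5. (v1 OR NOT v3 OR v4) — v4 is true.
  6. (v6 OR NOT v1) — NOT v1 is true.
  7. (v2 OR NOT v6 OR NOT v1) — NOT v6 is true.
  8. (NOT v2 OR v4 OR NOT v3) — v4 is true.
  9. (NOT v2 OR NOT v1) — NOT v1 is true.
  10. (v4 OR v5 OR NOT v1) — v4 is true.
  11. (v5 OR v1 OR NOT v2) — v5 is true.
  12. (NOT v3 OR v4) — v4 is true.
  13. (NOT v5 OR v4) — v4 is true.
  14. (NOT v6 OR v4) — NOT v6 is true.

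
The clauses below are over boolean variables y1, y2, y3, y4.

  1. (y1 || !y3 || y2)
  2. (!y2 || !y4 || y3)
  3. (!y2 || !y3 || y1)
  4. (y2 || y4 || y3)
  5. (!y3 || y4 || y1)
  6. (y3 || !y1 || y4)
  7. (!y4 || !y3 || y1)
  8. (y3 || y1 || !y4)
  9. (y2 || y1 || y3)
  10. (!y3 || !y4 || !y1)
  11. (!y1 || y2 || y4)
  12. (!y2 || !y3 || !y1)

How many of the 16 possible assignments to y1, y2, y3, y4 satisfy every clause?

2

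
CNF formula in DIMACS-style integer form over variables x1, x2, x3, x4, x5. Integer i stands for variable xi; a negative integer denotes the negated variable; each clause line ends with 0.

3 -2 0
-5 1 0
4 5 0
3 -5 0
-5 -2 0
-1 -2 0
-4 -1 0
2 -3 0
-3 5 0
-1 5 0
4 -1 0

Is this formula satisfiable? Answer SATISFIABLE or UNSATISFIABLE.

Branch on x1: take x1 = False.
  then x5 is forced to False.
  then x4 is forced to True.
  then x3 is forced to False.
  then x2 is forced to False.
So x1=False  x2=False  x3=False  x4=True  x5=False is a satisfying assignment.

SATISFIABLE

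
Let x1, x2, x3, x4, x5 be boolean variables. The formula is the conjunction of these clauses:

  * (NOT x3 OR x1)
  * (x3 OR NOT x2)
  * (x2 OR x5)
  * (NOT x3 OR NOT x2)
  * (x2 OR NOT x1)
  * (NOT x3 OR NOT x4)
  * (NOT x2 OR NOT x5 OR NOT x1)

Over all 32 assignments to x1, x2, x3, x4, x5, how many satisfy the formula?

2

The models are:
  x1=F x2=F x3=F x4=F x5=T
  x1=F x2=F x3=F x4=T x5=T
That's 2 in total.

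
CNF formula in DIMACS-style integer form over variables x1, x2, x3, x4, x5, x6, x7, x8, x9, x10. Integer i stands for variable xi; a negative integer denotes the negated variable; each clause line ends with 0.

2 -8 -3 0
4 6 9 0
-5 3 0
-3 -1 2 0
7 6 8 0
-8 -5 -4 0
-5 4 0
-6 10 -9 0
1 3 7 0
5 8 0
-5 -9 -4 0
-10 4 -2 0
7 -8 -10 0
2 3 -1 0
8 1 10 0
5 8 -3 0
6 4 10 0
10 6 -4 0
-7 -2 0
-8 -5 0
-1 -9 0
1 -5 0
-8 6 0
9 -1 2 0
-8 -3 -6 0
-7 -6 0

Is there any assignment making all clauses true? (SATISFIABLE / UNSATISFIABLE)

SATISFIABLE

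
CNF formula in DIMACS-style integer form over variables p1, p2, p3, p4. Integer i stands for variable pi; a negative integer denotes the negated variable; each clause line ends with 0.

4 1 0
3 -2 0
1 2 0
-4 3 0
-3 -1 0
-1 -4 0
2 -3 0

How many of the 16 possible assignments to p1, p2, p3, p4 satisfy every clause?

2

Satisfying assignments:
  p1=F p2=T p3=T p4=T
  p1=T p2=F p3=F p4=F
Count: 2.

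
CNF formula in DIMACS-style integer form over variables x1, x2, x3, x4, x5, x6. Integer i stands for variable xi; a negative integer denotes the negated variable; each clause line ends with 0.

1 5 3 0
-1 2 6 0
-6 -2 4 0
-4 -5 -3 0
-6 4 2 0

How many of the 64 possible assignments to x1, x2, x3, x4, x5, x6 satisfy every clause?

Case analysis on x2 and x4:
  x2=1, x4=1: x6 free; 5 ways for (x1,x3,x5) × 2^1 = 10.
  x2=1, x4=0: 7 of the 16 assignments to (x1,x3,x5,x6) work.
  x2=0, x4=1: 7 of the 16 assignments to (x1,x3,x5,x6) work.
  x2=0, x4=0: remaining (x1,x3,x5,x6) ∈ {(0,0,1,0); (0,1,0,0); (0,1,1,0)} — 3.
Total: 10 + 7 + 7 + 3 = 27.

27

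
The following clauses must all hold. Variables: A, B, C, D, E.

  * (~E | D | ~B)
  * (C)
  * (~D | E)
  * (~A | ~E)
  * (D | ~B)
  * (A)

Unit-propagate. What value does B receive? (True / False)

(C) is a unit clause: C = True.
(A) is a unit clause: A = True.
(~A | ~E): since A = True, the clause reduces to (~E). E = False.
From (~D | E) and E = False: D = False.
(D | ~B): since D = False, the clause reduces to (~B). B = False.

False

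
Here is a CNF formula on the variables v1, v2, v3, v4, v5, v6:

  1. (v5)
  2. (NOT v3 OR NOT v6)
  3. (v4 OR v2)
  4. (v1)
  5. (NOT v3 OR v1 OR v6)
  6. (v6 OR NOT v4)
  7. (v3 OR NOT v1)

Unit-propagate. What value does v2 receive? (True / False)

(v5) is a unit clause: v5 = True.
(v1) stands alone — v1 = True.
(NOT v1 OR v3) with v1 = True leaves only v3, so v3 = True.
(NOT v6 OR NOT v3): since v3 = True, the clause reduces to (NOT v6). v6 = False.
(v6 OR NOT v4): since v6 = False, the clause reduces to (NOT v4). v4 = False.
From (v2 OR v4) and v4 = False: v2 = True.

True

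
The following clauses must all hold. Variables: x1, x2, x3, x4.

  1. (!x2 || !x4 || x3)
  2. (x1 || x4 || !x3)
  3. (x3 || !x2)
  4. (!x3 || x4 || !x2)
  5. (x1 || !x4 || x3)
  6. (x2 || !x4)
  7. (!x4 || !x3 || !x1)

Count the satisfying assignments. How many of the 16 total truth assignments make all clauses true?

Satisfying assignments:
  x1=F x2=F x3=F x4=F
  x1=F x2=T x3=T x4=T
  x1=T x2=F x3=F x4=F
  x1=T x2=F x3=T x4=F
Count: 4.

4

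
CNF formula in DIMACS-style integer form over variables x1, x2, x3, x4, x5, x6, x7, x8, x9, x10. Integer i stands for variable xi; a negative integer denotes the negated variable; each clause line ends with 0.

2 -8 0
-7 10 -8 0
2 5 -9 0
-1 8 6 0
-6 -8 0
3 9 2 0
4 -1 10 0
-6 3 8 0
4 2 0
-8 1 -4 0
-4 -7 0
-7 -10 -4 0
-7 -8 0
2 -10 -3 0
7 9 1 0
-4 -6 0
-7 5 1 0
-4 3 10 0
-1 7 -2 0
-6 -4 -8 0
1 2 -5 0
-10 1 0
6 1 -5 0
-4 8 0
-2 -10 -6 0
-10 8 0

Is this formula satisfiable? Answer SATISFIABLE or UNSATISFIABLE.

SATISFIABLE

Try x1 = False.
  then x10 is forced to False.
The remaining clauses are satisfied by x2 = True, x3 = True, x4 = False, x5 = False, x6 = True, x7 = False, x8 = False, x9 = True.
Every clause has at least one true literal under this assignment.
So x1=F, x2=T, x3=T, x4=F, x5=F, x6=T, x7=F, x8=F, x9=T, x10=F is a satisfying assignment.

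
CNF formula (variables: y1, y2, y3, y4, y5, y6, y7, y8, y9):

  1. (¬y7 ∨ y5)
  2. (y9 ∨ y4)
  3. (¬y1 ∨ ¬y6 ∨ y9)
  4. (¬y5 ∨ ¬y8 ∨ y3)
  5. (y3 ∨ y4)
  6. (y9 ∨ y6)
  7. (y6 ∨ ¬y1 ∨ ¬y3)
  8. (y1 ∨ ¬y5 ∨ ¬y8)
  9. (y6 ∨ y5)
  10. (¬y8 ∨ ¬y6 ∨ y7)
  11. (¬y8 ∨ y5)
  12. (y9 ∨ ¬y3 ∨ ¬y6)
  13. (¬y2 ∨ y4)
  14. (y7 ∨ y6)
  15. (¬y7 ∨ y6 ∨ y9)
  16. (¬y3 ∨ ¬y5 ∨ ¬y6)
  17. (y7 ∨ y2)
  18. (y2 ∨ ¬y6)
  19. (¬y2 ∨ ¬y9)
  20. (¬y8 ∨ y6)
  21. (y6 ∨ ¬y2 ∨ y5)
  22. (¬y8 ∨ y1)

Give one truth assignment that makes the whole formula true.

y1=F, y2=T, y3=F, y4=T, y5=T, y6=T, y7=T, y8=F, y9=F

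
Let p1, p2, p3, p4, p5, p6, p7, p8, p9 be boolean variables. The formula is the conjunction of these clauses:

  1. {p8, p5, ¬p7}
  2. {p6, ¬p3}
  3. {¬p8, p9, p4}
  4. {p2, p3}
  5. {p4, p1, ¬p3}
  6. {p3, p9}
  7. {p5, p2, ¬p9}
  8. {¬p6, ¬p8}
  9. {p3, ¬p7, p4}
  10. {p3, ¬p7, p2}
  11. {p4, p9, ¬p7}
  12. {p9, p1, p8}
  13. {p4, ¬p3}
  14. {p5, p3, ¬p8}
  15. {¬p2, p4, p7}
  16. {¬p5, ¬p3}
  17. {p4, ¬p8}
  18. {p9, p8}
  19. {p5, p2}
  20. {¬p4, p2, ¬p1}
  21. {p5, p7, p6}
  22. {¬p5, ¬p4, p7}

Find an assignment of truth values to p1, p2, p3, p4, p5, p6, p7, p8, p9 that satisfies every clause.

Branch on p1: take p1 = True.
The remaining clauses are satisfied by p2 = True, p3 = False, p4 = True, p5 = True, p6 = False, p7 = True, p8 = False, p9 = True.
Check each clause:
  1. {¬p7, p5, p8} — p5 is true.
  2. {p6, ¬p3} — ¬p3 is true.
  3. {p9, p4, ¬p8} — ¬p8 is true.
  4. {p2, p3} — p2 is true.
  5. {¬p3, p1, p4} — p1 is true.
  6. {p3, p9} — p9 is true.
  7. {p2, p5, ¬p9} — p2 is true.
  8. {¬p6, ¬p8} — ¬p8 is true.
  9. {¬p7, p4, p3} — p4 is true.
  10. {p3, ¬p7, p2} — p2 is true.
  11. {p9, p4, ¬p7} — p4 is true.
  12. {p1, p9, p8} — p9 is true.
  13. {p4, ¬p3} — p4 is true.
  14. {p5, ¬p8, p3} — ¬p8 is true.
  15. {p4, p7, ¬p2} — p4 is true.
  16. {¬p3, ¬p5} — ¬p3 is true.
  17. {p4, ¬p8} — ¬p8 is true.
  18. {p9, p8} — p9 is true.
  19. {p5, p2} — p2 is true.
  20. {¬p4, p2, ¬p1} — p2 is true.
  21. {p6, p5, p7} — p5 is true.
  22. {p7, ¬p4, ¬p5} — p7 is true.

p1 = 1, p2 = 1, p3 = 0, p4 = 1, p5 = 1, p6 = 0, p7 = 1, p8 = 0, p9 = 1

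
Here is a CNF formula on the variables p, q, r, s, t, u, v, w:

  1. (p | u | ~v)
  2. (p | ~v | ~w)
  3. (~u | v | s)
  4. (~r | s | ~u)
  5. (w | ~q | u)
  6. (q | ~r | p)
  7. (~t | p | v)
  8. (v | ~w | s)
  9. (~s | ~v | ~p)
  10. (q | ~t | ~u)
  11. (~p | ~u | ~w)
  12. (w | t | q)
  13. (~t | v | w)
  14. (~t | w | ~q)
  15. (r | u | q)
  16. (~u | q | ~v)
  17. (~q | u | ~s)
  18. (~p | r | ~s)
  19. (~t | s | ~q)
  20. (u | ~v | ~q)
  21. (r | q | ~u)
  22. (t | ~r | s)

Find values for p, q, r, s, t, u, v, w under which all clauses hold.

p=0, q=1, r=1, s=1, t=0, u=1, v=0, w=1

Check each clause:
  1. (u | ~v | p) — ~v is true.
  2. (~w | ~v | p) — ~v is true.
  3. (~u | s | v) — s is true.
  4. (s | ~u | ~r) — s is true.
  5. (~q | w | u) — w is true.
  6. (q | p | ~r) — q is true.
  7. (p | ~t | v) — ~t is true.
  8. (v | s | ~w) — s is true.
  9. (~p | ~s | ~v) — ~v is true.
  10. (q | ~t | ~u) — q is true.
  11. (~u | ~p | ~w) — ~p is true.
  12. (w | q | t) — w is true.
  13. (~t | v | w) — w is true.
  14. (~t | ~q | w) — w is true.
  15. (u | q | r) — q is true.
  16. (~u | q | ~v) — ~v is true.
  17. (~q | u | ~s) — u is true.
  18. (r | ~s | ~p) — r is true.
  19. (~t | s | ~q) — ~t is true.
  20. (~q | ~v | u) — ~v is true.
  21. (r | ~u | q) — r is true.
  22. (t | s | ~r) — s is true.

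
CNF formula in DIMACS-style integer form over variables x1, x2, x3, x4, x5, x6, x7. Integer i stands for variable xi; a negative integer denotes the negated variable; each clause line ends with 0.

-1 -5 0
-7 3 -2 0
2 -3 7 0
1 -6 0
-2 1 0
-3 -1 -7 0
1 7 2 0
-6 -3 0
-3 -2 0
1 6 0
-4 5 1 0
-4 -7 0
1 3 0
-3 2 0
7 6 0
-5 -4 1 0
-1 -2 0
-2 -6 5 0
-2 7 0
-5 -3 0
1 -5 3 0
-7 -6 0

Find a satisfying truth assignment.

Pure literal: x4 appears only negated; assign x4 = False.
Branch on x1: take x1 = True.
  then x5 is forced to False.
  then x2 is forced to False.
  then x3 is forced to False.
The remaining clauses are satisfied by x6 = True, x7 = False.
Every clause has at least one true literal under this assignment.
Check each clause:
  1. (!x5 || !x1) — !x5 is true.
  2. (!x7 || x3 || !x2) — !x7 is true.
  3. (x2 || x7 || !x3) — !x3 is true.
  4. (x1 || !x6) — x1 is true.
  5. (x1 || !x2) — x1 is true.
  6. (!x3 || !x7 || !x1) — !x7 is true.
  7. (x7 || x2 || x1) — x1 is true.
  8. (!x3 || !x6) — !x3 is true.
  9. (!x2 || !x3) — !x3 is true.
  10. (x1 || x6) — x1 is true.
  11. (x5 || x1 || !x4) — x1 is true.
  12. (!x4 || !x7) — !x7 is true.
  13. (x3 || x1) — x1 is true.
  14. (!x3 || x2) — !x3 is true.
  15. (x7 || x6) — x6 is true.
  16. (!x5 || !x4 || x1) — x1 is true.
  17. (!x2 || !x1) — !x2 is true.
  18. (x5 || !x2 || !x6) — !x2 is true.
  19. (!x2 || x7) — !x2 is true.
  20. (!x5 || !x3) — !x5 is true.
  21. (x3 || x1 || !x5) — x1 is true.
  22. (!x6 || !x7) — !x7 is true.

x1=1, x2=0, x3=0, x4=0, x5=0, x6=1, x7=0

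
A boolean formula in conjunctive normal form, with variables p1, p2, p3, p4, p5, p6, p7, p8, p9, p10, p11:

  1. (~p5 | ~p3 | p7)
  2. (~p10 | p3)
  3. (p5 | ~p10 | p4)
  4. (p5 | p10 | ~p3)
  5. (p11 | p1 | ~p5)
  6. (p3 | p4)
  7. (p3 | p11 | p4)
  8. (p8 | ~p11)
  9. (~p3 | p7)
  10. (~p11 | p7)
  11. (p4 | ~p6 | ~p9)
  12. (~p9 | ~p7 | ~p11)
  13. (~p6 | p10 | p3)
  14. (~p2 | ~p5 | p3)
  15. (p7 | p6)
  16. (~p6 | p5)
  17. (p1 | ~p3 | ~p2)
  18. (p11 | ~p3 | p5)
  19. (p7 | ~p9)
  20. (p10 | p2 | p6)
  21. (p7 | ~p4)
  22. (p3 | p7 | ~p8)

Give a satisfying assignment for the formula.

p1=True, p2=True, p3=False, p4=True, p5=False, p6=False, p7=True, p8=False, p9=False, p10=False, p11=False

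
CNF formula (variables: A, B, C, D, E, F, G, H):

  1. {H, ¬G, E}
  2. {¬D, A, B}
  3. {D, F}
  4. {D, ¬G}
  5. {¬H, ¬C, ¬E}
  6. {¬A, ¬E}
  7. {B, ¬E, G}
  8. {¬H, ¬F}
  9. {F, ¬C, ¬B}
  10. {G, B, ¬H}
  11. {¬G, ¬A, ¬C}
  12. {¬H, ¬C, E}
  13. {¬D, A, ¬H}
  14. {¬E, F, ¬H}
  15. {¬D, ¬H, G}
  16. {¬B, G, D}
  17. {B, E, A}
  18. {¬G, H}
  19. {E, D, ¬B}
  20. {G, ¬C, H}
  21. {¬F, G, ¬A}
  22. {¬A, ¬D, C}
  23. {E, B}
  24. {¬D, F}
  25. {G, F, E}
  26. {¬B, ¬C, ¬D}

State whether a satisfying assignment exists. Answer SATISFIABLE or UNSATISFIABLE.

SATISFIABLE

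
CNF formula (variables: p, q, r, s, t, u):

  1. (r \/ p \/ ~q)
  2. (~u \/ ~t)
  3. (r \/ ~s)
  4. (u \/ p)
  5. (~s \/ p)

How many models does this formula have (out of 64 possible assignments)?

21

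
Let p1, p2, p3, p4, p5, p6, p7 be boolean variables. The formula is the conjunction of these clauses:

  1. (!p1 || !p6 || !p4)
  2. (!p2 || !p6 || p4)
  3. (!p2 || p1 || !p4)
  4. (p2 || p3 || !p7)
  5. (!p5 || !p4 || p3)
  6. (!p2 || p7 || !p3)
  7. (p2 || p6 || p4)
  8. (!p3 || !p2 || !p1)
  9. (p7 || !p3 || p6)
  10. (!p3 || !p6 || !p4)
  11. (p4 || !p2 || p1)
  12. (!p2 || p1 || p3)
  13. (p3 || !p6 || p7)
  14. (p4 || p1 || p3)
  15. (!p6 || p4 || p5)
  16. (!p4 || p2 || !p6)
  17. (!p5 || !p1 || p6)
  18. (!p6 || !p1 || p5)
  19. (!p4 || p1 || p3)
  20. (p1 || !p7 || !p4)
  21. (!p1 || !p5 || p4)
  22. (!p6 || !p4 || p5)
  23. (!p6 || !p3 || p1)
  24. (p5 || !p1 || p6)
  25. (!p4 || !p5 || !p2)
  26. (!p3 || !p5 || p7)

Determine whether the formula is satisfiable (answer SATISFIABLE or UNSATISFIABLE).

UNSATISFIABLE

p4 = True:
  p3 = True:
    propagation gives p6=False, p7=True, p1=True, p2=False; an empty clause results — contradiction.
  p3 = False:
    propagation gives p5=False, p1=True, p6=False; an empty clause results — contradiction.
p4 = False:
  p1 = True:
    propagation gives p5=False, p6=False; an empty clause results — contradiction.
  p1 = False:
    propagation gives p2=False, p6=True, p3=True; an empty clause results — contradiction.
Every branch closes, so no satisfying assignment exists.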